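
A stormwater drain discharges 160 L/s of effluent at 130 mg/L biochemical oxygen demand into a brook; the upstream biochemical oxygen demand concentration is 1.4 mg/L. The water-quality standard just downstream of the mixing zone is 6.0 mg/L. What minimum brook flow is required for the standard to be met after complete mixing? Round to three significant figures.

Set C_mix = 6.0: (Q·1.400 + 160.0·130.0) / (Q + 160.0) = 6.0
→ Q = 160.0·(130.0 − 6.0)/(6.0 − 1.400) = 4313 L/s.

4310 L/s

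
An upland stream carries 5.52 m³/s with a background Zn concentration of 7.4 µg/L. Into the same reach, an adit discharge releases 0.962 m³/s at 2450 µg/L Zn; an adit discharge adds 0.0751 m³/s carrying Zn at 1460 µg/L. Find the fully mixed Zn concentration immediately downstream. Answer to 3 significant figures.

Conservation of mass: C = (5.520·7.400 + 0.9620·2450 + 0.07510·1460) / 6.557 = 2507/6.557 = 382.4 µg/L.

382 µg/L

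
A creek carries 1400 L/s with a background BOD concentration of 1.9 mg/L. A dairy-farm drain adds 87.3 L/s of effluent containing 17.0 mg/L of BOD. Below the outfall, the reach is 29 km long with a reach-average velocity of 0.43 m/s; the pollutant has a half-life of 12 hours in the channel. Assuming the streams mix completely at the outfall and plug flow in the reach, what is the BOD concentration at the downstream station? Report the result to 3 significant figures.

0.944 mg/L

Conservation of mass: C = (1400·1.900 + 87.30·17.00) / 1487 = 4144/1487 = 2.786 mg/L.
Travel time t = 29·1000 / 0.43 = 67440 s = 18.73 h.
Half-life 12 h → k = ln 2 / 12 = 0.05776 h⁻¹ = 1.386 d⁻¹.
After decay, C = 2.786 × e^(−kt) = 2.786 × 0.3389 = 0.9442 mg/L.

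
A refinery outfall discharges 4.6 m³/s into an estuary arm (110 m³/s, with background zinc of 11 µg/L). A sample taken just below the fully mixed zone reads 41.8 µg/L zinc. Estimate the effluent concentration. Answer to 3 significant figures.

778 µg/L

Mass balance: 110.0·11.00 + 4.600·Cₑ = 114.6·41.80
→ Cₑ = (114.6·41.80 − 110.0·11.00) / 4.600 = 778.3 µg/L.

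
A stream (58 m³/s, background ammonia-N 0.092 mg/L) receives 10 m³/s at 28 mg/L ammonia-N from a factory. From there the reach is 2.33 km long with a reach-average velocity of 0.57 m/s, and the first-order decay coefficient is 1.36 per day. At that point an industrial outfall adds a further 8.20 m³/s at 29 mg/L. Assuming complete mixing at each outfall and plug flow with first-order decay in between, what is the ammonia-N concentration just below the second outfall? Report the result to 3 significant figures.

After mixing, C = (58.00·0.09200 + 10.00·28.00) / 68.00 = 285.3/68.00 = 4.196 mg/L; combined flow 68.00 m³/s.
Travel time t = 2.33·1000 / 0.57 = 4088 s = 1.135 h.
First-order decay: C = 4.196·exp(−k·t) = 4.196·0.9377 = 3.935 mg/L.
At the second outfall, C = (68.00·3.935 + 8.200·29.00) / (68.00 + 8.200) = 6.632 mg/L.

6.63 mg/L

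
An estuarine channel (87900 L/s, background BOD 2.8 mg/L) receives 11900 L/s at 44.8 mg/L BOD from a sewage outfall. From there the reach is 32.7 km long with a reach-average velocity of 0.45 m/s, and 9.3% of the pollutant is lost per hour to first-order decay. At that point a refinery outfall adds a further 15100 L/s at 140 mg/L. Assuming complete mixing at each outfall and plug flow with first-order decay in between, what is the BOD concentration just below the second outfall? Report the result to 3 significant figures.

After mixing, C = (87900·2.800 + 11900·44.80) / 99800 = 779200/99800 = 7.808 mg/L; combined flow 99800 L/s.
Travel time t = 32.7·1000 / 0.45 = 72670 s = 20.19 h.
9.3%/h lost → k = −ln(1 − 0.093) = 0.09761 h⁻¹.
Applying C = C₀e^(−kt): 7.808 × 0.1394 = 1.089 mg/L.
At the second outfall, C = (99800·1.089 + 15100·140.0) / (99800 + 15100) = 19.34 mg/L.

19.3 mg/L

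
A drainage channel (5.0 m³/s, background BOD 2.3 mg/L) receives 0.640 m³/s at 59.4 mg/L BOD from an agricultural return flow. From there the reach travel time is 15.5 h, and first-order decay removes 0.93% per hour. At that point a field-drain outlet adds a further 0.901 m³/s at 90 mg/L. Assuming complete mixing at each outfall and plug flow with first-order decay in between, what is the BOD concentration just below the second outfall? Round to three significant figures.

18.9 mg/L

Mixed concentration C = ΣQC/ΣQ = (5.000·2.300 + 0.6400·59.40) / 5.640 = 49.52/5.640 = 8.779 mg/L; combined flow 5.640 m³/s.
0.93%/h lost → k = −ln(1 − 0.0093) = 0.009344 h⁻¹.
First-order decay: C = 8.779·exp(−k·t) = 8.779·0.8652 = 7.596 mg/L.
Second outfall: C = (5.640·7.596 + 0.9010·90.00)/6.541 = 18.95 mg/L.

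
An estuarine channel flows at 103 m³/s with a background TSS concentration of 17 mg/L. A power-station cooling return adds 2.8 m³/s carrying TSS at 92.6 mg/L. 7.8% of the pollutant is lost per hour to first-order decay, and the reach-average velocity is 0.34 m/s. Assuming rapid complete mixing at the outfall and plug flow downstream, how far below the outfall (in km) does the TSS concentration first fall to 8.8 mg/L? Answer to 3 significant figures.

Mixed concentration C = ΣQC/ΣQ = (103.0·17.00 + 2.800·92.60) / 105.8 = 2010/105.8 = 19.00 mg/L.
7.8%/h lost → k = −ln(1 − 0.078) = 0.08121 h⁻¹.
Set 19.00·exp(−k·t) = 8.8 → t = ln(19.00/8.8)/k = 34120 s = 9.478 h.
Distance = v·t = 0.34·34120 = 11600 m = 11.60 km.

11.6 km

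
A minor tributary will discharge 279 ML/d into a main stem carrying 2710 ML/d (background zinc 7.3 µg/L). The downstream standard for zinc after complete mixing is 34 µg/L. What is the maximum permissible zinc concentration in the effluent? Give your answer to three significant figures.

293 µg/L

At the limit, (Qr·Cr + Qe·Cₑ)/(Qr + Qe) = 34:
Cₑ = (2989·34 − 2710·7.300) / 279.0 = 293.3 µg/L.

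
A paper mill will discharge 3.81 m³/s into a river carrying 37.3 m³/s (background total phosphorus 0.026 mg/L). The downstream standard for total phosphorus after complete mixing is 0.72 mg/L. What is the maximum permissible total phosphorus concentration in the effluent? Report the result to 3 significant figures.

At the limit, (Qr·Cr + Qe·Cₑ)/(Qr + Qe) = 0.72:
Cₑ = (41.11·0.72 − 37.30·0.02600) / 3.810 = 7.514 mg/L.

7.51 mg/L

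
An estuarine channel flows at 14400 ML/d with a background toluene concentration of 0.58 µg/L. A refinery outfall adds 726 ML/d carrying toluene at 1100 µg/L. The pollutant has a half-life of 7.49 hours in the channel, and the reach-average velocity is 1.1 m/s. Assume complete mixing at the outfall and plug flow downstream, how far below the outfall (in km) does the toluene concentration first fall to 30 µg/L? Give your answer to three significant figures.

Flow-weighted average: C = (14400·0.5800 + 726.0·1100) / 15130 = 807000/15130 = 53.35 µg/L.
Half-life 7.49 h → k = ln 2 / 7.49 = 0.09254 h⁻¹ = 2.221 d⁻¹.
Set 53.35·exp(−k·t) = 30 → t = ln(53.35/30)/k = 22390 s = 6.220 h.
Distance = v·t = 1.1·22390 = 24630 m = 24.63 km.

24.6 km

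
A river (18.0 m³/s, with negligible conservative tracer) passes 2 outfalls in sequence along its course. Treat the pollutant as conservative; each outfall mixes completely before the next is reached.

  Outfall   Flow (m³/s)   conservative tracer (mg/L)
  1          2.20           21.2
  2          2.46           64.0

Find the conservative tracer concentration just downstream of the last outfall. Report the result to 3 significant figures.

Outfall 1: combined Q = 20.20 m³/s; C = (18.00·0 + 2.200·21.20)/20.20 = 2.309 mg/L.
Outfall 2: combined Q = 22.66 m³/s; C = (20.20·2.309 + 2.460·64.00)/22.66 = 9.006 mg/L.

9.01 mg/L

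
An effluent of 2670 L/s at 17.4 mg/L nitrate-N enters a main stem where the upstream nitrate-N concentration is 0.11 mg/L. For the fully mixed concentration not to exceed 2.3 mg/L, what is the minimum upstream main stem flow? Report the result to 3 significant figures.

18400 L/s

Set C_mix = 2.3: (Q·0.1100 + 2670·17.40) / (Q + 2670) = 2.3
→ Q = 2670·(17.40 − 2.3)/(2.3 − 0.1100) = 18410 L/s.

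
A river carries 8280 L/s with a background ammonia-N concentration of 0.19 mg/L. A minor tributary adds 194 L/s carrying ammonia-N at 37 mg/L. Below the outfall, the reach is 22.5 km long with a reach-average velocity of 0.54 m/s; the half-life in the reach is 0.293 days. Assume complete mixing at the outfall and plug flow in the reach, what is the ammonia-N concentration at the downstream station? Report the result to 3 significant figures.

0.330 mg/L

Mass balance: C = (8280·0.1900 + 194.0·37.00) / 8474 = 8751/8474 = 1.033 mg/L.
Travel time t = 22.5·1000 / 0.54 = 41670 s = 11.57 h.
Half-life 0.293 d → k = ln 2 / 0.293 = 2.366 d⁻¹.
First-order decay: C = 1.033·exp(−k·t) = 1.033·0.3195 = 0.3300 mg/L.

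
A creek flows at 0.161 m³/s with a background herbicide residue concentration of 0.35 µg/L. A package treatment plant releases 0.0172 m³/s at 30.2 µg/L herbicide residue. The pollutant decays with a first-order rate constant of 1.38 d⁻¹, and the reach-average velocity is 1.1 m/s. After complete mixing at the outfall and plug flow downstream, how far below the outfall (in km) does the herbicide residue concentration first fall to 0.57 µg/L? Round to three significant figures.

119 km

After mixing, C = (0.1610·0.3500 + 0.01720·30.20) / 0.1782 = 0.5758/0.1782 = 3.231 µg/L.
Set 3.231·exp(−k·t) = 0.57 → t = ln(3.231/0.57)/k = 108600 s = 30.17 h.
Distance = v·t = 1.1·108600 = 119500 m = 119.5 km.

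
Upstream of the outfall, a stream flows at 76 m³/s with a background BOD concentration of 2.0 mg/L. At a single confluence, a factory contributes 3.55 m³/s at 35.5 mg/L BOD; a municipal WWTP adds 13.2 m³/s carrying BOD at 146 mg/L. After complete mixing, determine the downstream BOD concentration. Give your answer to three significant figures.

23.8 mg/L

Flow-weighted average: C = (76.00·2.000 + 3.550·35.50 + 13.20·146.0) / 92.75 = 2205/92.75 = 23.78 mg/L.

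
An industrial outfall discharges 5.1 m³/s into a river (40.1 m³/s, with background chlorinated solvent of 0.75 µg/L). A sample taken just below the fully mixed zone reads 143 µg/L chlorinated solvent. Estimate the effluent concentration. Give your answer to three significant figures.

1260 µg/L

Mass balance: 40.10·0.7500 + 5.100·Cₑ = 45.20·143.0
→ Cₑ = (45.20·143.0 − 40.10·0.7500) / 5.100 = 1261 µg/L.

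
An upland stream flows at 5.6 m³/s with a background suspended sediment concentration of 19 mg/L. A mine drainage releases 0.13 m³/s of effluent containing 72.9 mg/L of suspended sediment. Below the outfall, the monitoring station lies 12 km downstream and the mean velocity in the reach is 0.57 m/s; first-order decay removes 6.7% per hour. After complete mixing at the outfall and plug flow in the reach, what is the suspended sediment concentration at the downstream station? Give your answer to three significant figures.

Mixed concentration C = ΣQC/ΣQ = (5.600·19.00 + 0.1300·72.90) / 5.730 = 115.9/5.730 = 20.22 mg/L.
Travel time t = 12·1000 / 0.57 = 21050 s = 5.848 h.
6.7%/h lost → k = −ln(1 − 0.067) = 0.06935 h⁻¹.
First-order decay: C = 20.22·exp(−k·t) = 20.22·0.6666 = 13.48 mg/L.

13.5 mg/L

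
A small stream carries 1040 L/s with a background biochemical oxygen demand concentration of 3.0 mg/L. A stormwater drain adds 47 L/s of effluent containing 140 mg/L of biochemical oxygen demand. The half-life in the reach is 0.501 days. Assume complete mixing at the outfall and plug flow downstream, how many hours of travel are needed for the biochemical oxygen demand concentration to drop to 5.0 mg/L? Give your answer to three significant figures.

Mass balance: C = (1040·3.000 + 47.00·140.0) / 1087 = 9700/1087 = 8.924 mg/L.
Half-life 0.501 d → k = ln 2 / 0.501 = 1.384 d⁻¹.
8.924·exp(−k·t) = 5.0 → t = ln(8.924/5.0)/k = 36170 s = 10.05 h.

10.0 h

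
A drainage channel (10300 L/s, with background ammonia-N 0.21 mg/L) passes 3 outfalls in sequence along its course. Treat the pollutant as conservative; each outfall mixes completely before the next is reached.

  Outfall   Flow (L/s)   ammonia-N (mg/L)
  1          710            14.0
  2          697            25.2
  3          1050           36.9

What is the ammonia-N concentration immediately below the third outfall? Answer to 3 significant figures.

After outfall 1: Q = 10300 + 710.0 = 11010 L/s; C = (10300·0.2100 + 710.0·14.00)/11010 = 1.099 mg/L.
After outfall 2: Q = 11010 + 697.0 = 11710 L/s; C = (11010·1.099 + 697.0·25.20)/11710 = 2.534 mg/L.
After outfall 3: Q = 11710 + 1050 = 12760 L/s; C = (11710·2.534 + 1050·36.90)/12760 = 5.363 mg/L.

5.36 mg/L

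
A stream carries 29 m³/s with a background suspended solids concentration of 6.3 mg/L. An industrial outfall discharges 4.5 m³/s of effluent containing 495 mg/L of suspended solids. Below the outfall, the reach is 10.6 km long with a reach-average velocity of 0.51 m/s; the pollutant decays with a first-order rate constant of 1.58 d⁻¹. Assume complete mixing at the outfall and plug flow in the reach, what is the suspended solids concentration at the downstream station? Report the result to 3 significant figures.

Mixed concentration C = ΣQC/ΣQ = (29.00·6.300 + 4.500·495.0) / 33.50 = 2410/33.50 = 71.95 mg/L.
Travel time t = 10.6·1000 / 0.51 = 20780 s = 5.773 h.
First-order decay: C = 71.95·exp(−k·t) = 71.95·0.6838 = 49.20 mg/L.

49.2 mg/L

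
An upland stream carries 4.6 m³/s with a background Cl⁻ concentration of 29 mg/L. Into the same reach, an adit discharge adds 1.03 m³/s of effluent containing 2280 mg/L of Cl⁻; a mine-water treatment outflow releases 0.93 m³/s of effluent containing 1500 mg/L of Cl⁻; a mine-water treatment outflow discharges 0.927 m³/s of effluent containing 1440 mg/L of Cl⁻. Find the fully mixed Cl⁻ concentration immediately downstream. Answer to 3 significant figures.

Mixed concentration C = ΣQC/ΣQ = (4.600·29.00 + 1.030·2280 + 0.9300·1500 + 0.9270·1440) / 7.487 = 5212/7.487 = 696.1 mg/L.

696 mg/L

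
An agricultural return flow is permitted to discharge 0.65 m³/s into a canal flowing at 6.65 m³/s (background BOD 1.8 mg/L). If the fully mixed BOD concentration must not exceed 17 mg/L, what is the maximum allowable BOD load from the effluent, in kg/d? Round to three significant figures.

Mass balance at the limit: 6.650·1.800 + 0.6500·Cₑ = 7.300·17 → Cₑ = 172.5 mg/L.
Load = 0.6500 m³/s × 172.5 g/m³ × 86 400 s/d = 9688 kg/d.

9690 kg/d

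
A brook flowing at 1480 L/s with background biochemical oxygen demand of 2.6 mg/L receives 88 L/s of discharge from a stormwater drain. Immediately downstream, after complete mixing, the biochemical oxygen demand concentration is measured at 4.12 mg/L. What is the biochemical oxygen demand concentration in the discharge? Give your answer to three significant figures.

29.7 mg/L

Mass balance: 1480·2.600 + 88.00·Cₑ = 1568·4.120
→ Cₑ = (1568·4.120 − 1480·2.600) / 88.00 = 29.68 mg/L.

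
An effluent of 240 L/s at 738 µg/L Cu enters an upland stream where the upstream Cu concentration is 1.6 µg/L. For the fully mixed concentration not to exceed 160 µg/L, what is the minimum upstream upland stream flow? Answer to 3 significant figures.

Set C_mix = 160: (Q·1.600 + 240.0·738.0) / (Q + 240.0) = 160
→ Q = 240.0·(738.0 − 160)/(160 − 1.600) = 875.8 L/s.

876 L/s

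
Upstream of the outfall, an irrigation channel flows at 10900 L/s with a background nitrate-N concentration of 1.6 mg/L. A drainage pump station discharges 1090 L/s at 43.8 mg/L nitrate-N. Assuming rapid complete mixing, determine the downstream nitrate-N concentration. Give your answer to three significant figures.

Mass balance: C = (10900·1.600 + 1090·43.80) / 11990 = 65180/11990 = 5.436 mg/L.

5.44 mg/L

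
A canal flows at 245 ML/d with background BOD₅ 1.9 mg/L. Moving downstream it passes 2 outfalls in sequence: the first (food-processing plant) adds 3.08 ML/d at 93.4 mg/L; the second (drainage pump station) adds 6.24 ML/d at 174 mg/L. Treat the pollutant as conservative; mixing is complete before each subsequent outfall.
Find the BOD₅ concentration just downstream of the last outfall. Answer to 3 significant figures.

7.23 mg/L

Below outfall 1: Q → 248.1 ML/d, C = (245.0·1.900 + 3.080·93.40)/248.1 = 3.036 mg/L.
Below outfall 2: Q → 254.3 ML/d, C = (248.1·3.036 + 6.240·174.0)/254.3 = 7.231 mg/L.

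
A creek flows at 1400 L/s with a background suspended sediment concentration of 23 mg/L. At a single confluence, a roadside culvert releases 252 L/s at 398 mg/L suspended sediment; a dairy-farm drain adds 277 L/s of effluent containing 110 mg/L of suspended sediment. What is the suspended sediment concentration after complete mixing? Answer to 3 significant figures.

Mixed concentration C = ΣQC/ΣQ = (1400·23.00 + 252.0·398.0 + 277.0·110.0) / 1929 = 163000/1929 = 84.48 mg/L.

84.5 mg/L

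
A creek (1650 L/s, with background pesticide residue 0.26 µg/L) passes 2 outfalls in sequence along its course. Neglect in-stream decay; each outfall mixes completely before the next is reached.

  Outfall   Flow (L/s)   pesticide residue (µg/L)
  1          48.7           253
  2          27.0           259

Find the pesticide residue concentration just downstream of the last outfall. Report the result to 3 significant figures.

After outfall 1: Q = 1650 + 48.70 = 1699 L/s; C = (1650·0.2600 + 48.70·253.0)/1699 = 7.506 µg/L.
After outfall 2: Q = 1699 + 27.00 = 1726 L/s; C = (1699·7.506 + 27.00·259.0)/1726 = 11.44 µg/L.

11.4 µg/L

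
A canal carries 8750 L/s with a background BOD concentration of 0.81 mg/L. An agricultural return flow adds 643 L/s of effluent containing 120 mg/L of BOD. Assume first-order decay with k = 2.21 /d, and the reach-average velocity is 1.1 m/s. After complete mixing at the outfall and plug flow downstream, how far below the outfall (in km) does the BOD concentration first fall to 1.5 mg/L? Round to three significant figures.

Flow-weighted average: C = (8750·0.8100 + 643.0·120.0) / 9393 = 84250/9393 = 8.969 mg/L.
Set 8.969·exp(−k·t) = 1.5 → t = ln(8.969/1.5)/k = 69910 s = 19.42 h.
Distance = v·t = 1.1·69910 = 76910 m = 76.91 km.

76.9 km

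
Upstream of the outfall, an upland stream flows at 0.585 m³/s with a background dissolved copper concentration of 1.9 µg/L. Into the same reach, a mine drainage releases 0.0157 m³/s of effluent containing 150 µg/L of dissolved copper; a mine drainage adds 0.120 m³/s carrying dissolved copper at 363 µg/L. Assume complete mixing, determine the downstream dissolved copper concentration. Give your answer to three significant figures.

65.3 µg/L

Mass balance: C = (0.5850·1.900 + 0.01570·150.0 + 0.1200·363.0) / 0.7207 = 47.03/0.7207 = 65.25 µg/L.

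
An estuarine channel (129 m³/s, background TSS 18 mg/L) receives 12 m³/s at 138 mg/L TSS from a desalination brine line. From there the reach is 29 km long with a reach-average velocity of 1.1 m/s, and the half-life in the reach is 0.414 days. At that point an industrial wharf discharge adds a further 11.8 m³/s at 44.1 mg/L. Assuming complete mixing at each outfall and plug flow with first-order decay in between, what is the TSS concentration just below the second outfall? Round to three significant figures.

Mixed concentration C = ΣQC/ΣQ = (129.0·18.00 + 12.00·138.0) / 141.0 = 3978/141.0 = 28.21 mg/L; combined flow 141.0 m³/s.
Travel time t = 29·1000 / 1.1 = 26360 s = 7.323 h.
Half-life 0.414 d → k = ln 2 / 0.414 = 1.674 d⁻¹.
Decay over the reach: 28.21·exp(−kt) = 28.21·0.6000 = 16.93 mg/L.
Second outfall: C = (141.0·16.93 + 11.80·44.10)/152.8 = 19.03 mg/L.

19.0 mg/L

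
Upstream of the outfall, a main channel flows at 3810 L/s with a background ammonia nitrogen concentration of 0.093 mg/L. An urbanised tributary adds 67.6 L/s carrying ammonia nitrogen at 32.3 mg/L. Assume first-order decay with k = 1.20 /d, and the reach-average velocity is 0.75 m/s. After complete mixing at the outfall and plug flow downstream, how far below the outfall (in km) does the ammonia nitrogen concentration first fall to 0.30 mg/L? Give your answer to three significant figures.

42.1 km

After mixing, C = (3810·0.09300 + 67.60·32.30) / 3878 = 2538/3878 = 0.6545 mg/L.
Set 0.6545·exp(−k·t) = 0.30 → t = ln(0.6545/0.30)/k = 56160 s = 15.60 h.
Distance = v·t = 0.75·56160 = 42120 m = 42.12 km.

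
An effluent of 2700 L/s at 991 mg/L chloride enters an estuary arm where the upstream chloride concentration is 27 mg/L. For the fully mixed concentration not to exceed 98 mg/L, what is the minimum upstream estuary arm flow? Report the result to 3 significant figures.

34000 L/s

Set C_mix = 98: (Q·27.00 + 2700·991.0) / (Q + 2700) = 98
→ Q = 2700·(991.0 − 98)/(98 − 27.00) = 33960 L/s.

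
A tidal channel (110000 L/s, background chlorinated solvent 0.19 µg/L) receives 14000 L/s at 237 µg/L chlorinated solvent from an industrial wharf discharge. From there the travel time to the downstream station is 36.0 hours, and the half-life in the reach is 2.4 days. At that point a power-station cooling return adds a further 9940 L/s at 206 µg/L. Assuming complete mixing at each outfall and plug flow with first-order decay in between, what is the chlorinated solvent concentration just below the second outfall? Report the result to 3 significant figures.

31.5 µg/L

After mixing, C = (110000·0.1900 + 14000·237.0) / 124000 = 3339000/124000 = 26.93 µg/L; combined flow 124000 L/s.
Half-life 2.4 d → k = ln 2 / 2.4 = 0.2888 d⁻¹.
Applying C = C₀e^(−kt): 26.93 × 0.6484 = 17.46 µg/L.
At the second outfall, C = (124000·17.46 + 9940·206.0) / (124000 + 9940) = 31.45 µg/L.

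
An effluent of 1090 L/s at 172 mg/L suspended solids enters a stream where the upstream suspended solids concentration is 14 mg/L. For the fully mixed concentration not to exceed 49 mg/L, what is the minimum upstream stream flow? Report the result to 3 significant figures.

Set C_mix = 49: (Q·14.00 + 1090·172.0) / (Q + 1090) = 49
→ Q = 1090·(172.0 − 49)/(49 − 14.00) = 3831 L/s.

3830 L/s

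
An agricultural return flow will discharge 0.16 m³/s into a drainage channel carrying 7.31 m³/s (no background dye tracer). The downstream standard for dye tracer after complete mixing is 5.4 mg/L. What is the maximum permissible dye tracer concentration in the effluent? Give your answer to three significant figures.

At the limit, (Qr·Cr + Qe·Cₑ)/(Qr + Qe) = 5.4:
Cₑ = (7.470·5.4 − 7.310·0) / 0.1600 = 252.1 mg/L.

252 mg/L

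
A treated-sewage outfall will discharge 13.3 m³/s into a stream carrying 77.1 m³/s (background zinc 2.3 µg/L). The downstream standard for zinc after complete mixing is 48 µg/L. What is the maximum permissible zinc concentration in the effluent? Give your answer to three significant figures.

At the limit, (Qr·Cr + Qe·Cₑ)/(Qr + Qe) = 48:
Cₑ = (90.40·48 − 77.10·2.300) / 13.30 = 312.9 µg/L.

313 µg/L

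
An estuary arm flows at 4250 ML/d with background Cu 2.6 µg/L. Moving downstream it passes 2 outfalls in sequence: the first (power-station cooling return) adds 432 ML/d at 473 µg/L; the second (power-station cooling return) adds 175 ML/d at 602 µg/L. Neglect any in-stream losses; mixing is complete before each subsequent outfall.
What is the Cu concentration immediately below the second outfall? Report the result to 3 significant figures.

66.0 µg/L

Below outfall 1: Q → 4682 ML/d, C = (4250·2.600 + 432.0·473.0)/4682 = 46.00 µg/L.
Below outfall 2: Q → 4857 ML/d, C = (4682·46.00 + 175.0·602.0)/4857 = 66.04 µg/L.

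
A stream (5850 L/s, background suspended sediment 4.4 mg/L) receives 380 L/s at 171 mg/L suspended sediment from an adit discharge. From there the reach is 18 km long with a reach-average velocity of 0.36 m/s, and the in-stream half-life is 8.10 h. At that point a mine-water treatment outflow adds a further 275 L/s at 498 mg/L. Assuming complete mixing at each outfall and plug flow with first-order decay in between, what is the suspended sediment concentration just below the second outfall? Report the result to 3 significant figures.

Mass balance: C = (5850·4.400 + 380.0·171.0) / 6230 = 90720/6230 = 14.56 mg/L; combined flow 6230 L/s.
Travel time t = 18·1000 / 0.36 = 50000 s = 13.89 h.
Half-life 8.10 h → k = ln 2 / 8.10 = 0.08557 h⁻¹ = 2.054 d⁻¹.
Applying C = C₀e^(−kt): 14.56 × 0.3047 = 4.437 mg/L.
Second outfall: C = (6230·4.437 + 275.0·498.0)/6505 = 25.30 mg/L.

25.3 mg/L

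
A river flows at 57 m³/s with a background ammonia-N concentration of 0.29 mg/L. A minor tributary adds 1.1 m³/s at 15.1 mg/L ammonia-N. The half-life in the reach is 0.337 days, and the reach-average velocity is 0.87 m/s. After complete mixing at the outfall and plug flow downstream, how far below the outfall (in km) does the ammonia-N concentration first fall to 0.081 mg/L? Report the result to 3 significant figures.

71.3 km

Mass balance: C = (57.00·0.2900 + 1.100·15.10) / 58.10 = 33.14/58.10 = 0.5704 mg/L.
Half-life 0.337 d → k = ln 2 / 0.337 = 2.057 d⁻¹.
Set 0.5704·exp(−k·t) = 0.081 → t = ln(0.5704/0.081)/k = 81990 s = 22.78 h.
Distance = v·t = 0.87·81990 = 71330 m = 71.33 km.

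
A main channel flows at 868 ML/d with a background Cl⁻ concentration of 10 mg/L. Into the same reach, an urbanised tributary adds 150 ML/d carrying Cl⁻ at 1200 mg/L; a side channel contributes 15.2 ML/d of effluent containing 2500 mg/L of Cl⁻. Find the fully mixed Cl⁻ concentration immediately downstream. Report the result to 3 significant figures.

Conservation of mass: C = (868.0·10.00 + 150.0·1200 + 15.20·2500) / 1033 = 226700/1033 = 219.4 mg/L.

219 mg/L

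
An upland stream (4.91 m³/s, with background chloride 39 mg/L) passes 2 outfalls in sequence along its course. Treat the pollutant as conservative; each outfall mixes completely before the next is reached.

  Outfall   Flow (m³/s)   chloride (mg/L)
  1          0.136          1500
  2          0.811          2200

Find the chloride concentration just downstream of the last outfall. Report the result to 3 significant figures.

372 mg/L

Below outfall 1: Q → 5.046 m³/s, C = (4.910·39.00 + 0.1360·1500)/5.046 = 78.38 mg/L.
Below outfall 2: Q → 5.857 m³/s, C = (5.046·78.38 + 0.8110·2200)/5.857 = 372.2 mg/L.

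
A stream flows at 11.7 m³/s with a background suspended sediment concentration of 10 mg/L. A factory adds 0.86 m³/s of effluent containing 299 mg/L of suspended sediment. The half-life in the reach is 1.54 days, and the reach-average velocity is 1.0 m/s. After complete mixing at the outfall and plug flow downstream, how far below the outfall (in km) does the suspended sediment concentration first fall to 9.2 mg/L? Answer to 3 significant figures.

Mass balance: C = (11.70·10.00 + 0.8600·299.0) / 12.56 = 374.1/12.56 = 29.79 mg/L.
Half-life 1.54 d → k = ln 2 / 1.54 = 0.4501 d⁻¹.
Set 29.79·exp(−k·t) = 9.2 → t = ln(29.79/9.2)/k = 225500 s = 62.65 h.
Distance = v·t = 1.0·225500 = 225500 m = 225.5 km.

226 km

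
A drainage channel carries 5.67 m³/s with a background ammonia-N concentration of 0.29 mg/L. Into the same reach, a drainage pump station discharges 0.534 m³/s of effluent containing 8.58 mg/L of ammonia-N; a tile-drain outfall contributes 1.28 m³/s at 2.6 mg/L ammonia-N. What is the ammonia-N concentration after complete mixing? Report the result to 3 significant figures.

1.28 mg/L

Conservation of mass: C = (5.670·0.2900 + 0.5340·8.580 + 1.280·2.600) / 7.484 = 9.554/7.484 = 1.277 mg/L.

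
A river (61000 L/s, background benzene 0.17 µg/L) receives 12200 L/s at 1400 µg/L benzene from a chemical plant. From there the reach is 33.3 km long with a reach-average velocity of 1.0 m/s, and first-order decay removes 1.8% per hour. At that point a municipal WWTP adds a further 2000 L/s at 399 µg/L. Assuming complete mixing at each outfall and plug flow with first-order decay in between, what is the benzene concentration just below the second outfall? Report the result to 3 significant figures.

203 µg/L

Mixed concentration C = ΣQC/ΣQ = (61000·0.1700 + 12200·1400) / 73200 = 17090000/73200 = 233.5 µg/L; combined flow 73200 L/s.
Travel time t = 33.3·1000 / 1.0 = 33300 s = 9.250 h.
1.8%/h lost → k = −ln(1 − 0.018) = 0.01816 h⁻¹.
Decay over the reach: 233.5·exp(−kt) = 233.5·0.8453 = 197.4 µg/L.
At the second outfall, C = (73200·197.4 + 2000·399.0) / (73200 + 2000) = 202.7 µg/L.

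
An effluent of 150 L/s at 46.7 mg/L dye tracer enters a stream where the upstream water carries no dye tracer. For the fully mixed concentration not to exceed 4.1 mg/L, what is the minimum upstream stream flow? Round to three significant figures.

1560 L/s

Set C_mix = 4.1: (Q·0 + 150.0·46.70) / (Q + 150.0) = 4.1
→ Q = 150.0·(46.70 − 4.1)/(4.1 − 0) = 1559 L/s.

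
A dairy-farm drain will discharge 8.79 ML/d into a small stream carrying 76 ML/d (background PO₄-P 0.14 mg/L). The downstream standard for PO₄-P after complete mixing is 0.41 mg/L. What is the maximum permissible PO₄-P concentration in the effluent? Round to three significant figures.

2.74 mg/L

At the limit, (Qr·Cr + Qe·Cₑ)/(Qr + Qe) = 0.41:
Cₑ = (84.79·0.41 − 76.00·0.1400) / 8.790 = 2.744 mg/L.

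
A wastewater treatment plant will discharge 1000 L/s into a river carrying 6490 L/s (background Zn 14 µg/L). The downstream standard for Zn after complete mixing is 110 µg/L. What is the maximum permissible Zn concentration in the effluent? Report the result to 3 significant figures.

At the limit, (Qr·Cr + Qe·Cₑ)/(Qr + Qe) = 110:
Cₑ = (7490·110 − 6490·14.00) / 1000 = 733.0 µg/L.

733 µg/L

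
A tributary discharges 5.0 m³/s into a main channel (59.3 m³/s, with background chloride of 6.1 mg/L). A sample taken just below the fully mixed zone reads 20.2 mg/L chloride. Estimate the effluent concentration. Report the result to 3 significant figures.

Mass balance: 59.30·6.100 + 5.000·Cₑ = 64.30·20.20
→ Cₑ = (64.30·20.20 − 59.30·6.100) / 5.000 = 187.4 mg/L.

187 mg/L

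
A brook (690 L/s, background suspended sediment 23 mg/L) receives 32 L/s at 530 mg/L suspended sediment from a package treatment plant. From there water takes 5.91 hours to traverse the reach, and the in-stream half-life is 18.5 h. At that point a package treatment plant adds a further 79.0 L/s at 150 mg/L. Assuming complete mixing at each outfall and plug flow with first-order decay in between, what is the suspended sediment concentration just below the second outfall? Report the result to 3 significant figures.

47.6 mg/L

Mixed concentration C = ΣQC/ΣQ = (690.0·23.00 + 32.00·530.0) / 722.0 = 32830/722.0 = 45.47 mg/L; combined flow 722.0 L/s.
Half-life 18.5 h → k = ln 2 / 18.5 = 0.03747 h⁻¹ = 0.8992 d⁻¹.
After decay, C = 45.47 × e^(−kt) = 45.47 × 0.8014 = 36.44 mg/L.
At the second outfall, C = (722.0·36.44 + 79.00·150.0) / (722.0 + 79.00) = 47.64 mg/L.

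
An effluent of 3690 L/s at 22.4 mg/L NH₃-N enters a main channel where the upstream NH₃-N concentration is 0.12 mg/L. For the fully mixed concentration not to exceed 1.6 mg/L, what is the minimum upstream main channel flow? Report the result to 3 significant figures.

51900 L/s

Set C_mix = 1.6: (Q·0.1200 + 3690·22.40) / (Q + 3690) = 1.6
→ Q = 3690·(22.40 − 1.6)/(1.6 − 0.1200) = 51860 L/s.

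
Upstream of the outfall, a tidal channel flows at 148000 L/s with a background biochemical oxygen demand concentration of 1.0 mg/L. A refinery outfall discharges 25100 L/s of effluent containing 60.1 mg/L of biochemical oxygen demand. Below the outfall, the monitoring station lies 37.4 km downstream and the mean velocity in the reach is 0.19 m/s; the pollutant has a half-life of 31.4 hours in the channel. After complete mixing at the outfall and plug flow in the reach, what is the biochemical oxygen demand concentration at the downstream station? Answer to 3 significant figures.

Mixed concentration C = ΣQC/ΣQ = (148000·1.000 + 25100·60.10) / 173100 = 1657000/173100 = 9.570 mg/L.
Travel time t = 37.4·1000 / 0.19 = 196800 s = 54.68 h.
Half-life 31.4 h → k = ln 2 / 31.4 = 0.02207 h⁻¹ = 0.5298 d⁻¹.
Decay over the reach: 9.570·exp(−kt) = 9.570·0.2991 = 2.862 mg/L.

2.86 mg/L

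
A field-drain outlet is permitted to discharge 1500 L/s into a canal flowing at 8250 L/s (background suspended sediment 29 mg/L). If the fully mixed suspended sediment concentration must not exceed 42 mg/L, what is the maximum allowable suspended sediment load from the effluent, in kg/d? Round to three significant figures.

14700 kg/d

Mass balance at the limit: 8250·29.00 + 1500·Cₑ = 9750·42 → Cₑ = 113.5 mg/L.
1500 L/s = 1.500 m³/s. Load = 1.500 m³/s × 113.5 g/m³ × 86 400 s/d = 14710 kg/d.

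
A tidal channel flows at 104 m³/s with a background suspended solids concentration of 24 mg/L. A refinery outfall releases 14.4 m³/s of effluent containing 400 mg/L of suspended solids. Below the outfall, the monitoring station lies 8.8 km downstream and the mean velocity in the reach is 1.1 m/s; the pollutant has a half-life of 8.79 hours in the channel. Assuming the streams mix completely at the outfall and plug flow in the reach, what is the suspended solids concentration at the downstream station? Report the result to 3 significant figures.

58.5 mg/L

Conservation of mass: C = (104.0·24.00 + 14.40·400.0) / 118.4 = 8256/118.4 = 69.73 mg/L.
Travel time t = 8.8·1000 / 1.1 = 8000 s = 2.222 h.
Half-life 8.79 h → k = ln 2 / 8.79 = 0.07886 h⁻¹ = 1.893 d⁻¹.
First-order decay: C = 69.73·exp(−k·t) = 69.73·0.8393 = 58.52 mg/L.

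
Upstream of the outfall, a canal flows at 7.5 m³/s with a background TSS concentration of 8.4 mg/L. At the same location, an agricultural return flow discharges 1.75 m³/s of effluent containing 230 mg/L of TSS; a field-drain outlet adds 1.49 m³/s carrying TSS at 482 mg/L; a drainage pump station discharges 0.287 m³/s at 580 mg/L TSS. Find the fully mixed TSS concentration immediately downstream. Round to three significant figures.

122 mg/L

After mixing, C = (7.500·8.400 + 1.750·230.0 + 1.490·482.0 + 0.2870·580.0) / 11.03 = 1350/11.03 = 122.4 mg/L.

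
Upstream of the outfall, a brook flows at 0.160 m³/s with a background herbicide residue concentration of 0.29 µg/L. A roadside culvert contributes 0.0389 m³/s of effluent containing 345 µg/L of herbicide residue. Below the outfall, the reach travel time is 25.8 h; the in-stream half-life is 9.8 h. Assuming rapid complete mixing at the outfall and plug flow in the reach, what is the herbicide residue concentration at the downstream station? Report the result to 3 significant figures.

After mixing, C = (0.1600·0.2900 + 0.03890·345.0) / 0.1989 = 13.47/0.1989 = 67.71 µg/L.
Half-life 9.8 h → k = ln 2 / 9.8 = 0.07073 h⁻¹ = 1.698 d⁻¹.
Decay over the reach: 67.71·exp(−kt) = 67.71·0.1612 = 10.92 µg/L.

10.9 µg/L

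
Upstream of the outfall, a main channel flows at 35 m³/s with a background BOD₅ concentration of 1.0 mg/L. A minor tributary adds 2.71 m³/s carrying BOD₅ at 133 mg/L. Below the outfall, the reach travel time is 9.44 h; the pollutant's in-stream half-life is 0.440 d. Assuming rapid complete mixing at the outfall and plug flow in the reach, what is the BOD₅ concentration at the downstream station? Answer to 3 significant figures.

Mixed concentration C = ΣQC/ΣQ = (35.00·1.000 + 2.710·133.0) / 37.71 = 395.4/37.71 = 10.49 mg/L.
Half-life 0.440 d → k = ln 2 / 0.440 = 1.575 d⁻¹.
First-order decay: C = 10.49·exp(−k·t) = 10.49·0.5381 = 5.643 mg/L.

5.64 mg/L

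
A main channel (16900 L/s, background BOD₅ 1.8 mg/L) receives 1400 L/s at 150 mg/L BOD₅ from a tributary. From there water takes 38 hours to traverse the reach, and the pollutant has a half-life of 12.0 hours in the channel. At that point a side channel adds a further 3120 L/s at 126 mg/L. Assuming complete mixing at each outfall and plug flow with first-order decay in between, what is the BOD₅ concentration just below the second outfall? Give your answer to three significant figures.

19.6 mg/L

After mixing, C = (16900·1.800 + 1400·150.0) / 18300 = 240400/18300 = 13.14 mg/L; combined flow 18300 L/s.
Half-life 12.0 h → k = ln 2 / 12.0 = 0.05776 h⁻¹ = 1.386 d⁻¹.
First-order decay: C = 13.14·exp(−k·t) = 13.14·0.1114 = 1.463 mg/L.
At the second outfall, C = (18300·1.463 + 3120·126.0) / (18300 + 3120) = 19.60 mg/L.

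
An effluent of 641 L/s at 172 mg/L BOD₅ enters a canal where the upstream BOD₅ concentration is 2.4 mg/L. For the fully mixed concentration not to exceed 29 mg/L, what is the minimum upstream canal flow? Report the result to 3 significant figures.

Set C_mix = 29: (Q·2.400 + 641.0·172.0) / (Q + 641.0) = 29
→ Q = 641.0·(172.0 − 29)/(29 − 2.400) = 3446 L/s.

3450 L/s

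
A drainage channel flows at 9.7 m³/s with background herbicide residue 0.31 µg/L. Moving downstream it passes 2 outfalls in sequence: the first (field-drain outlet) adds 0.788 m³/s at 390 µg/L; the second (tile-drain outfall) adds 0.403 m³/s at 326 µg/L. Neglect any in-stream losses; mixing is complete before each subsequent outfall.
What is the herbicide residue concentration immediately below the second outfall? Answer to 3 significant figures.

Below outfall 1: Q → 10.49 m³/s, C = (9.700·0.3100 + 0.7880·390.0)/10.49 = 29.59 µg/L.
Below outfall 2: Q → 10.89 m³/s, C = (10.49·29.59 + 0.4030·326.0)/10.89 = 40.56 µg/L.

40.6 µg/L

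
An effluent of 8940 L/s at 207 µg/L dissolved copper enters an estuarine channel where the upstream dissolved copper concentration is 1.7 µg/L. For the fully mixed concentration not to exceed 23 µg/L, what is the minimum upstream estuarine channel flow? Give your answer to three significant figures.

77200 L/s

Set C_mix = 23: (Q·1.700 + 8940·207.0) / (Q + 8940) = 23
→ Q = 8940·(207.0 − 23)/(23 − 1.700) = 77230 L/s.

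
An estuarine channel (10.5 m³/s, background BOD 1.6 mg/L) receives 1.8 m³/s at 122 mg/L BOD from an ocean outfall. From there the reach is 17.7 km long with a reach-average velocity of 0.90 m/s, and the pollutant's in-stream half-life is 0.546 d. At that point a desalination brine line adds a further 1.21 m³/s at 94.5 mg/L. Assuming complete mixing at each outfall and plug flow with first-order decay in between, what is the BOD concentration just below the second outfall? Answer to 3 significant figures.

21.6 mg/L

Mixed concentration C = ΣQC/ΣQ = (10.50·1.600 + 1.800·122.0) / 12.30 = 236.4/12.30 = 19.22 mg/L; combined flow 12.30 m³/s.
Travel time t = 17.7·1000 / 0.90 = 19670 s = 5.463 h.
Half-life 0.546 d → k = ln 2 / 0.546 = 1.270 d⁻¹.
Applying C = C₀e^(−kt): 19.22 × 0.7490 = 14.40 mg/L.
At the second outfall, C = (12.30·14.40 + 1.210·94.50) / (12.30 + 1.210) = 21.57 mg/L.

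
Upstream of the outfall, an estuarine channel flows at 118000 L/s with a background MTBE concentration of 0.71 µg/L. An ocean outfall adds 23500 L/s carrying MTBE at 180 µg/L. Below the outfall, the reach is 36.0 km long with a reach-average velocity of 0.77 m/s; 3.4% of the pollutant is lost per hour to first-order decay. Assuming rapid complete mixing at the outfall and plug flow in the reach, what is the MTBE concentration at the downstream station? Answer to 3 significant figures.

Mixed concentration C = ΣQC/ΣQ = (118000·0.7100 + 23500·180.0) / 141500 = 4314000/141500 = 30.49 µg/L.
Travel time t = 36.0·1000 / 0.77 = 46750 s = 12.99 h.
3.4%/h lost → k = −ln(1 − 0.034) = 0.03459 h⁻¹.
Decay over the reach: 30.49·exp(−kt) = 30.49·0.6381 = 19.45 µg/L.

19.5 µg/L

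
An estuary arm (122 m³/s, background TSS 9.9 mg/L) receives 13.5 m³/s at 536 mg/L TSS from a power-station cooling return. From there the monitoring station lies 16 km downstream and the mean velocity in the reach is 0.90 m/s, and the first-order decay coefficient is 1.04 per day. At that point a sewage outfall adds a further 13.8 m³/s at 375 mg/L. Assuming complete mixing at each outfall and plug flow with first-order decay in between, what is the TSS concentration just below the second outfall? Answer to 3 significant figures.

Mass balance: C = (122.0·9.900 + 13.50·536.0) / 135.5 = 8444/135.5 = 62.32 mg/L; combined flow 135.5 m³/s.
Travel time t = 16·1000 / 0.90 = 17780 s = 4.938 h.
Applying C = C₀e^(−kt): 62.32 × 0.8074 = 50.31 mg/L.
At the second outfall, C = (135.5·50.31 + 13.80·375.0) / (135.5 + 13.80) = 80.32 mg/L.

80.3 mg/L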